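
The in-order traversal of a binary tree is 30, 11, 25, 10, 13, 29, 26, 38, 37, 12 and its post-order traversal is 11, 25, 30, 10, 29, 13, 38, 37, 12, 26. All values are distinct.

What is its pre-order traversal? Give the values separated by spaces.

The last element of post-order is the root; it splits in-order into left and right subtrees.
Root 26: left subtree has 6 nodes {30, 11, 25, 10, 13, 29}, right has 3 {38, 37, 12}.
  Root 13: left subtree has 4 nodes {30, 11, 25, 10}, right has 1 {29}.
    Root 10: left subtree has 3 nodes {30, 11, 25}, right has 0 { }.
      Root 30: left subtree has 0 nodes { }, right has 2 {11, 25}.
        Root 25: left subtree has 1 node {11}, right has 0 { }.
  Root 12: left subtree has 2 nodes {38, 37}, right has 0 { }.
    Root 37: left subtree has 1 node {38}, right has 0 { }.

26 13 10 30 25 11 29 12 37 38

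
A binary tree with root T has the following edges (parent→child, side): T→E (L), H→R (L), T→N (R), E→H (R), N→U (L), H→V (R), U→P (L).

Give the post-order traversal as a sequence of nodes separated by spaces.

Post-order visits the left subtree, then the right subtree, then the node.
At T: go left to E.
  At E: no left child.
  At E: go right to H.
    At H: go left to R.
      R is a leaf — visit R.
    At H: go right to V.
      V is a leaf — visit V.
    Visit H.
  Visit E.
At T: go right to N.
  At N: go left to U.
    At U: go left to P.
      P is a leaf — visit P.
    At U: no right child.
    Visit U.
  At N: no right child.
  Visit N.
Visit T.

R V H E P U N T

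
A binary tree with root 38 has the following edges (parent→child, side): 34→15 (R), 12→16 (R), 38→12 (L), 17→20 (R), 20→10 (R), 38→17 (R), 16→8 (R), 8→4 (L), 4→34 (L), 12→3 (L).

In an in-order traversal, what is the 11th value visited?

In-order visits the left subtree, then the node, then the right subtree.
At 38: go left to 12.
  At 12: go left to 3.
    3 is a leaf — visit 3.
  Visit 12.
  At 12: go right to 16.
    At 16: no left child.
    Visit 16.
    At 16: go right to 8.
      At 8: go left to 4.
        At 4: go left to 34.
          At 34: no left child.
          Visit 34.
          At 34: go right to 15.
            15 is a leaf — visit 15.
        Visit 4.
        At 4: no right child.
      Visit 8.
      At 8: no right child.
Visit 38.
At 38: go right to 17.
  At 17: no left child.
  Visit 17.
  At 17: go right to 20.
    At 20: no left child.
    Visit 20.
    At 20: go right to 10.
      10 is a leaf — visit 10.
Full in-order sequence: 3, 12, 16, 34, 15, 4, 8, 38, 17, 20, 10.

10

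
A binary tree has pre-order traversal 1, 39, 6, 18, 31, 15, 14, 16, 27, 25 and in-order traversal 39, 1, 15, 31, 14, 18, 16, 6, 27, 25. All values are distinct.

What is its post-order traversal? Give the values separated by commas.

39, 15, 14, 31, 16, 18, 25, 27, 6, 1

The first element of pre-order is the root; it splits in-order into left and right subtrees.
Root 1: left subtree has 1 node {39}, right has 8 {15, 31, 14, 18, 16, 6, 27, 25}.
  Root 6: left subtree has 5 nodes {15, 31, 14, 18, 16}, right has 2 {27, 25}.
    Root 18: left subtree has 3 nodes {15, 31, 14}, right has 1 {16}.
      Root 31: left subtree has 1 node {15}, right has 1 {14}.
    Root 27: left subtree has 0 nodes { }, right has 1 {25}.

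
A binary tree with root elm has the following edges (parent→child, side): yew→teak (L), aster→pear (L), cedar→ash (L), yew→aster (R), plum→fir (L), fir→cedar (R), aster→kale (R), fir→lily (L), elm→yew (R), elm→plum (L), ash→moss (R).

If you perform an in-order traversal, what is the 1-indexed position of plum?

In-order visits the left subtree, then the node, then the right subtree.
At elm: go left to plum.
  At plum: go left to fir.
    At fir: go left to lily.
      lily is a leaf — visit lily.
    Visit fir.
    At fir: go right to cedar.
      At cedar: go left to ash.
        At ash: no left child.
        Visit ash.
        At ash: go right to moss.
          moss is a leaf — visit moss.
      Visit cedar.
      At cedar: no right child.
  Visit plum.
  At plum: no right child.
Visit elm.
At elm: go right to yew.
  At yew: go left to teak.
    teak is a leaf — visit teak.
  Visit yew.
  At yew: go right to aster.
    At aster: go left to pear.
      pear is a leaf — visit pear.
    Visit aster.
    At aster: go right to kale.
      kale is a leaf — visit kale.
Full in-order sequence: lily, fir, ash, moss, cedar, plum, elm, teak, yew, pear, aster, kale.

6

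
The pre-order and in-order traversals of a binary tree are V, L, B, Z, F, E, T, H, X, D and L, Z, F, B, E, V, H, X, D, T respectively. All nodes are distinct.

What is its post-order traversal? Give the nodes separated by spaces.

The first element of pre-order is the root; it splits in-order into left and right subtrees.
Root V: left subtree has 5 nodes {L, Z, F, B, E}, right has 4 {H, X, D, T}.
  Root L: left subtree has 0 nodes { }, right has 4 {Z, F, B, E}.
    Root B: left subtree has 2 nodes {Z, F}, right has 1 {E}.
      Root Z: left subtree has 0 nodes { }, right has 1 {F}.
  Root T: left subtree has 3 nodes {H, X, D}, right has 0 { }.
    Root H: left subtree has 0 nodes { }, right has 2 {X, D}.
      Root X: left subtree has 0 nodes { }, right has 1 {D}.

F Z E B L D X H T V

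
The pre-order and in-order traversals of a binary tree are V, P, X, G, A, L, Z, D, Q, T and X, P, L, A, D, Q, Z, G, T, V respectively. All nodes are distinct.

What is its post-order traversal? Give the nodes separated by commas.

The first element of pre-order is the root; it splits in-order into left and right subtrees.
Root V: left subtree has 9 nodes {X, P, L, A, D, Q, Z, G, T}, right has 0 { }.
  Root P: left subtree has 1 node {X}, right has 7 {L, A, D, Q, Z, G, T}.
    Root G: left subtree has 5 nodes {L, A, D, Q, Z}, right has 1 {T}.
      Root A: left subtree has 1 node {L}, right has 3 {D, Q, Z}.
        Root Z: left subtree has 2 nodes {D, Q}, right has 0 { }.
          Root D: left subtree has 0 nodes { }, right has 1 {Q}.

X, L, Q, D, Z, A, T, G, P, V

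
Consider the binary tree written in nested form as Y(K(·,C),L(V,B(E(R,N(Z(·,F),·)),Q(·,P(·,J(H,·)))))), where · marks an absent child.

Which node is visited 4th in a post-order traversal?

R

Post-order visits the left subtree, then the right subtree, then the node.
At Y: go left to K.
  At K: no left child.
  At K: go right to C.
    C is a leaf — visit C.
  Visit K.
At Y: go right to L.
  At L: go left to V.
    V is a leaf — visit V.
  At L: go right to B.
    At B: go left to E.
      At E: go left to R.
        R is a leaf — visit R.
      At E: go right to N.
        At N: go left to Z.
          At Z: no left child.
          At Z: go right to F.
            F is a leaf — visit F.
          Visit Z.
        At N: no right child.
        Visit N.
      Visit E.
    At B: go right to Q.
      At Q: no left child.
      At Q: go right to P.
        At P: no left child.
        At P: go right to J.
          At J: go left to H.
            H is a leaf — visit H.
          At J: no right child.
          Visit J.
        Visit P.
      Visit Q.
    Visit B.
  Visit L.
Visit Y.
Full post-order sequence: C, K, V, R, F, Z, N, E, H, J, P, Q, B, L, Y.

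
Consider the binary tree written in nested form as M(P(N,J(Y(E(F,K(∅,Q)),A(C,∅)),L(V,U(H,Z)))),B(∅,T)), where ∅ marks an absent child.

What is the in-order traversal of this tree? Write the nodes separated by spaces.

N P F E K Q Y C A J V L H U Z M B T

In-order visits the left subtree, then the node, then the right subtree.
At M: go left to P.
  At P: go left to N.
    N is a leaf — visit N.
  Visit P.
  At P: go right to J.
    At J: go left to Y.
      At Y: go left to E.
        At E: go left to F.
          F is a leaf — visit F.
        Visit E.
        At E: go right to K.
          At K: no left child.
          Visit K.
          At K: go right to Q.
            Q is a leaf — visit Q.
      Visit Y.
      At Y: go right to A.
        At A: go left to C.
          C is a leaf — visit C.
        Visit A.
        At A: no right child.
    Visit J.
    At J: go right to L.
      At L: go left to V.
        V is a leaf — visit V.
      Visit L.
      At L: go right to U.
        At U: go left to H.
          H is a leaf — visit H.
        Visit U.
        At U: go right to Z.
          Z is a leaf — visit Z.
Visit M.
At M: go right to B.
  At B: no left child.
  Visit B.
  At B: go right to T.
    T is a leaf — visit T.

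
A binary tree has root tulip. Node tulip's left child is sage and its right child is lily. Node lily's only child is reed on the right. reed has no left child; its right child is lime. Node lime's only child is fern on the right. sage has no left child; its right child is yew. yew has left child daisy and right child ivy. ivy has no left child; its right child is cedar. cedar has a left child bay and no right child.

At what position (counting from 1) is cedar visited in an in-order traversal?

6

In-order visits the left subtree, then the node, then the right subtree.
At tulip: go left to sage.
  At sage: no left child.
  Visit sage.
  At sage: go right to yew.
    At yew: go left to daisy.
      daisy is a leaf — visit daisy.
    Visit yew.
    At yew: go right to ivy.
      At ivy: no left child.
      Visit ivy.
      At ivy: go right to cedar.
        At cedar: go left to bay.
          bay is a leaf — visit bay.
        Visit cedar.
        At cedar: no right child.
Visit tulip.
At tulip: go right to lily.
  At lily: no left child.
  Visit lily.
  At lily: go right to reed.
    At reed: no left child.
    Visit reed.
    At reed: go right to lime.
      At lime: no left child.
      Visit lime.
      At lime: go right to fern.
        fern is a leaf — visit fern.
Full in-order sequence: sage, daisy, yew, ivy, bay, cedar, tulip, lily, reed, lime, fern.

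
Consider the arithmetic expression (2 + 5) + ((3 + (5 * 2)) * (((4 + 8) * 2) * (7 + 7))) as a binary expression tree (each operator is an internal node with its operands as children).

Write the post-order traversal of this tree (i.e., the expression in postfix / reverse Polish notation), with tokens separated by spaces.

2 5 + 3 5 2 * + 4 8 + 2 * 7 7 + * * +

Post-order on an expression tree gives postfix notation: for each operator, emit left operand, right operand, then the operator.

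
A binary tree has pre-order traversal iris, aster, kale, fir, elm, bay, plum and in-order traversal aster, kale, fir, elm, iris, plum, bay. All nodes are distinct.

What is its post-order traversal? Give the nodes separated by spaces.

elm fir kale aster plum bay iris

The first element of pre-order is the root; it splits in-order into left and right subtrees.
Root iris: left subtree has 4 nodes {aster, kale, fir, elm}, right has 2 {plum, bay}.
  Root aster: left subtree has 0 nodes { }, right has 3 {kale, fir, elm}.
    Root kale: left subtree has 0 nodes { }, right has 2 {fir, elm}.
      Root fir: left subtree has 0 nodes { }, right has 1 {elm}.
  Root bay: left subtree has 1 node {plum}, right has 0 { }.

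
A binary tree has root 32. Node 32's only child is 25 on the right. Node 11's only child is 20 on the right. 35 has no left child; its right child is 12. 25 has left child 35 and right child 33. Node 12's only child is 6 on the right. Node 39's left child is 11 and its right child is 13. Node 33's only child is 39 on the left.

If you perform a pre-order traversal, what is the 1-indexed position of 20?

Pre-order visits the node, then its left subtree, then its right subtree.
Visit 32.
At 32: no left child.
At 32: go right to 25.
  Visit 25.
  At 25: go left to 35.
    Visit 35.
    At 35: no left child.
    At 35: go right to 12.
      Visit 12.
      At 12: no left child.
      At 12: go right to 6.
        6 is a leaf — visit 6.
  At 25: go right to 33.
    Visit 33.
    At 33: go left to 39.
      Visit 39.
      At 39: go left to 11.
        Visit 11.
        At 11: no left child.
        At 11: go right to 20.
          20 is a leaf — visit 20.
      At 39: go right to 13.
        13 is a leaf — visit 13.
    At 33: no right child.
Full pre-order sequence: 32, 25, 35, 12, 6, 33, 39, 11, 20, 13.

9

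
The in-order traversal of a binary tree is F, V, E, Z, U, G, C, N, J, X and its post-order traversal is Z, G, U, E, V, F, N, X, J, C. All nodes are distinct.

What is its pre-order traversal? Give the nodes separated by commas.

The last element of post-order is the root; it splits in-order into left and right subtrees.
Root C: left subtree has 6 nodes {F, V, E, Z, U, G}, right has 3 {N, J, X}.
  Root F: left subtree has 0 nodes { }, right has 5 {V, E, Z, U, G}.
    Root V: left subtree has 0 nodes { }, right has 4 {E, Z, U, G}.
      Root E: left subtree has 0 nodes { }, right has 3 {Z, U, G}.
        Root U: left subtree has 1 node {Z}, right has 1 {G}.
  Root J: left subtree has 1 node {N}, right has 1 {X}.

C, F, V, E, U, Z, G, J, N, X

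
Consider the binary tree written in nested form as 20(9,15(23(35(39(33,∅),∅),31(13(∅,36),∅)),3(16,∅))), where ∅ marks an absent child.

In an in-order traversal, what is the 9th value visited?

In-order visits the left subtree, then the node, then the right subtree.
At 20: go left to 9.
  9 is a leaf — visit 9.
Visit 20.
At 20: go right to 15.
  At 15: go left to 23.
    At 23: go left to 35.
      At 35: go left to 39.
        At 39: go left to 33.
          33 is a leaf — visit 33.
        Visit 39.
        At 39: no right child.
      Visit 35.
      At 35: no right child.
    Visit 23.
    At 23: go right to 31.
      At 31: go left to 13.
        At 13: no left child.
        Visit 13.
        At 13: go right to 36.
          36 is a leaf — visit 36.
      Visit 31.
      At 31: no right child.
  Visit 15.
  At 15: go right to 3.
    At 3: go left to 16.
      16 is a leaf — visit 16.
    Visit 3.
    At 3: no right child.
Full in-order sequence: 9, 20, 33, 39, 35, 23, 13, 36, 31, 15, 16, 3.

31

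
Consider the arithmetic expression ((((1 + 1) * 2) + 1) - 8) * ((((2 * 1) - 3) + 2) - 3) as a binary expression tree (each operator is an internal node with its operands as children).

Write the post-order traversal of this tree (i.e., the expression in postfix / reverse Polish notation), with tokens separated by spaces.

Post-order on an expression tree gives postfix notation: for each operator, emit left operand, right operand, then the operator.

1 1 + 2 * 1 + 8 - 2 1 * 3 - 2 + 3 - *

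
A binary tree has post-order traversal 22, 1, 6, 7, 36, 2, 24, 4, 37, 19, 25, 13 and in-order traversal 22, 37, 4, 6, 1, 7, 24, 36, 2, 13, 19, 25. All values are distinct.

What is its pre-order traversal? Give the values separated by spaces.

13 37 22 4 24 7 6 1 2 36 25 19

The last element of post-order is the root; it splits in-order into left and right subtrees.
Root 13: left subtree has 9 nodes {22, 37, 4, 6, 1, 7, 24, 36, 2}, right has 2 {19, 25}.
  Root 37: left subtree has 1 node {22}, right has 7 {4, 6, 1, 7, 24, 36, 2}.
    Root 4: left subtree has 0 nodes { }, right has 6 {6, 1, 7, 24, 36, 2}.
      Root 24: left subtree has 3 nodes {6, 1, 7}, right has 2 {36, 2}.
        Root 7: left subtree has 2 nodes {6, 1}, right has 0 { }.
          Root 6: left subtree has 0 nodes { }, right has 1 {1}.
        Root 2: left subtree has 1 node {36}, right has 0 { }.
  Root 25: left subtree has 1 node {19}, right has 0 { }.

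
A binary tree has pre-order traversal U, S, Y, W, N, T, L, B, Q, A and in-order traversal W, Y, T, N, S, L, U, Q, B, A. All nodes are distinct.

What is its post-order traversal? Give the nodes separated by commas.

W, T, N, Y, L, S, Q, A, B, U

The first element of pre-order is the root; it splits in-order into left and right subtrees.
Root U: left subtree has 6 nodes {W, Y, T, N, S, L}, right has 3 {Q, B, A}.
  Root S: left subtree has 4 nodes {W, Y, T, N}, right has 1 {L}.
    Root Y: left subtree has 1 node {W}, right has 2 {T, N}.
      Root N: left subtree has 1 node {T}, right has 0 { }.
  Root B: left subtree has 1 node {Q}, right has 1 {A}.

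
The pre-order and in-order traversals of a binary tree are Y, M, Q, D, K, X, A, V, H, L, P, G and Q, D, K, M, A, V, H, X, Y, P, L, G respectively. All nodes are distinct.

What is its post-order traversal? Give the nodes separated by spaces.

The first element of pre-order is the root; it splits in-order into left and right subtrees.
Root Y: left subtree has 8 nodes {Q, D, K, M, A, V, H, X}, right has 3 {P, L, G}.
  Root M: left subtree has 3 nodes {Q, D, K}, right has 4 {A, V, H, X}.
    Root Q: left subtree has 0 nodes { }, right has 2 {D, K}.
      Root D: left subtree has 0 nodes { }, right has 1 {K}.
    Root X: left subtree has 3 nodes {A, V, H}, right has 0 { }.
      Root A: left subtree has 0 nodes { }, right has 2 {V, H}.
        Root V: left subtree has 0 nodes { }, right has 1 {H}.
  Root L: left subtree has 1 node {P}, right has 1 {G}.

K D Q H V A X M P G L Y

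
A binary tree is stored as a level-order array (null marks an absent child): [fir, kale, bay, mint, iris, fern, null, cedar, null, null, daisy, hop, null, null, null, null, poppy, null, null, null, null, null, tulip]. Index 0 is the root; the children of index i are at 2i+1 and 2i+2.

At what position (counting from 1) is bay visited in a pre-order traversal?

Pre-order visits the node, then its left subtree, then its right subtree.
Visit fir.
At fir: go left to kale.
  Visit kale.
  At kale: go left to mint.
    Visit mint.
    At mint: go left to cedar.
      Visit cedar.
      At cedar: no left child.
      At cedar: go right to poppy.
        poppy is a leaf — visit poppy.
    At mint: no right child.
  At kale: go right to iris.
    Visit iris.
    At iris: no left child.
    At iris: go right to daisy.
      Visit daisy.
      At daisy: no left child.
      At daisy: go right to tulip.
        tulip is a leaf — visit tulip.
At fir: go right to bay.
  Visit bay.
  At bay: go left to fern.
    Visit fern.
    At fern: go left to hop.
      hop is a leaf — visit hop.
    At fern: no right child.
  At bay: no right child.
Full pre-order sequence: fir, kale, mint, cedar, poppy, iris, daisy, tulip, bay, fern, hop.

9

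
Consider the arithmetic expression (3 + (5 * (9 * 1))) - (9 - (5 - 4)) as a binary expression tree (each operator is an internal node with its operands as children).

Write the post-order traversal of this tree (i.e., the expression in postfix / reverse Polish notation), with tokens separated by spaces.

3 5 9 1 * * + 9 5 4 - - -

Post-order on an expression tree gives postfix notation: for each operator, emit left operand, right operand, then the operator.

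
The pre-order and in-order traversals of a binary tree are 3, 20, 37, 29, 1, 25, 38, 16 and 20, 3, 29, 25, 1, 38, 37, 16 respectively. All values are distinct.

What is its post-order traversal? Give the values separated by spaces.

The first element of pre-order is the root; it splits in-order into left and right subtrees.
Root 3: left subtree has 1 node {20}, right has 6 {29, 25, 1, 38, 37, 16}.
  Root 37: left subtree has 4 nodes {29, 25, 1, 38}, right has 1 {16}.
    Root 29: left subtree has 0 nodes { }, right has 3 {25, 1, 38}.
      Root 1: left subtree has 1 node {25}, right has 1 {38}.

20 25 38 1 29 16 37 3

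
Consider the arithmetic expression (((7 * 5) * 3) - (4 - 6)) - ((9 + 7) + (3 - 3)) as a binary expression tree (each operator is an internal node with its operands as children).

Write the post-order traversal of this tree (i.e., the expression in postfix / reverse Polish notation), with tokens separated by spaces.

Post-order on an expression tree gives postfix notation: for each operator, emit left operand, right operand, then the operator.

7 5 * 3 * 4 6 - - 9 7 + 3 3 - + -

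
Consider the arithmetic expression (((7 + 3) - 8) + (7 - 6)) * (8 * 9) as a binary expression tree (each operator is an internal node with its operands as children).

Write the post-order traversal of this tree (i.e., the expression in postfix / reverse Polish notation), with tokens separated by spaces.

7 3 + 8 - 7 6 - + 8 9 * *

Post-order on an expression tree gives postfix notation: for each operator, emit left operand, right operand, then the operator.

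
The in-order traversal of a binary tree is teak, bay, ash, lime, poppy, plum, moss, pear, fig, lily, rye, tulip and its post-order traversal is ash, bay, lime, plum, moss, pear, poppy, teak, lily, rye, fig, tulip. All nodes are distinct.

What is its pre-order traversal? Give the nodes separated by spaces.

The last element of post-order is the root; it splits in-order into left and right subtrees.
Root tulip: left subtree has 11 nodes {teak, bay, ash, lime, poppy, plum, moss, pear, fig, lily, rye}, right has 0 { }.
  Root fig: left subtree has 8 nodes {teak, bay, ash, lime, poppy, plum, moss, pear}, right has 2 {lily, rye}.
    Root teak: left subtree has 0 nodes { }, right has 7 {bay, ash, lime, poppy, plum, moss, pear}.
      Root poppy: left subtree has 3 nodes {bay, ash, lime}, right has 3 {plum, moss, pear}.
        Root lime: left subtree has 2 nodes {bay, ash}, right has 0 { }.
          Root bay: left subtree has 0 nodes { }, right has 1 {ash}.
        Root pear: left subtree has 2 nodes {plum, moss}, right has 0 { }.
          Root moss: left subtree has 1 node {plum}, right has 0 { }.
    Root rye: left subtree has 1 node {lily}, right has 0 { }.

tulip fig teak poppy lime bay ash pear moss plum rye lily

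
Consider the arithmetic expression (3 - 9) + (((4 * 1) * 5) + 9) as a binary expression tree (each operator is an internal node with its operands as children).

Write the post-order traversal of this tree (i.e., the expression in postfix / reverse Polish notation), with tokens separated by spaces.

3 9 - 4 1 * 5 * 9 + +

Post-order on an expression tree gives postfix notation: for each operator, emit left operand, right operand, then the operator.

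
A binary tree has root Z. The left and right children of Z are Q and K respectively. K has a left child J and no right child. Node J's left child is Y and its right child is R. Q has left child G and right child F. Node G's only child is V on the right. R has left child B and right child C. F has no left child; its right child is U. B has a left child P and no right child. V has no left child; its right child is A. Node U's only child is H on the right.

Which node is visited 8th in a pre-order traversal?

H

Pre-order visits the node, then its left subtree, then its right subtree.
Visit Z.
At Z: go left to Q.
  Visit Q.
  At Q: go left to G.
    Visit G.
    At G: no left child.
    At G: go right to V.
      Visit V.
      At V: no left child.
      At V: go right to A.
        A is a leaf — visit A.
  At Q: go right to F.
    Visit F.
    At F: no left child.
    At F: go right to U.
      Visit U.
      At U: no left child.
      At U: go right to H.
        H is a leaf — visit H.
At Z: go right to K.
  Visit K.
  At K: go left to J.
    Visit J.
    At J: go left to Y.
      Y is a leaf — visit Y.
    At J: go right to R.
      Visit R.
      At R: go left to B.
        Visit B.
        At B: go left to P.
          P is a leaf — visit P.
        At B: no right child.
      At R: go right to C.
        C is a leaf — visit C.
  At K: no right child.
Full pre-order sequence: Z, Q, G, V, A, F, U, H, K, J, Y, R, B, P, C.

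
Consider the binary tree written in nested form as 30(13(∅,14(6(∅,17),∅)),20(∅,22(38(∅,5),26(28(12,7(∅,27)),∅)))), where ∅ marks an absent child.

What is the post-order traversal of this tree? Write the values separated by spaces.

17 6 14 13 5 38 12 27 7 28 26 22 20 30

Post-order visits the left subtree, then the right subtree, then the node.
At 30: go left to 13.
  At 13: no left child.
  At 13: go right to 14.
    At 14: go left to 6.
      At 6: no left child.
      At 6: go right to 17.
        17 is a leaf — visit 17.
      Visit 6.
    At 14: no right child.
    Visit 14.
  Visit 13.
At 30: go right to 20.
  At 20: no left child.
  At 20: go right to 22.
    At 22: go left to 38.
      At 38: no left child.
      At 38: go right to 5.
        5 is a leaf — visit 5.
      Visit 38.
    At 22: go right to 26.
      At 26: go left to 28.
        At 28: go left to 12.
          12 is a leaf — visit 12.
        At 28: go right to 7.
          At 7: no left child.
          At 7: go right to 27.
            27 is a leaf — visit 27.
          Visit 7.
        Visit 28.
      At 26: no right child.
      Visit 26.
    Visit 22.
  Visit 20.
Visit 30.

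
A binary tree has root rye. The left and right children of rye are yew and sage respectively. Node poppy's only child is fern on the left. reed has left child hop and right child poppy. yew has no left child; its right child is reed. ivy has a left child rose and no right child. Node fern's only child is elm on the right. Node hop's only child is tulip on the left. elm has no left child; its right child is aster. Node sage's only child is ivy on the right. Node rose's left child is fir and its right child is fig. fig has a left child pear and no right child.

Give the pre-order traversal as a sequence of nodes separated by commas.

Pre-order visits the node, then its left subtree, then its right subtree.
Visit rye.
At rye: go left to yew.
  Visit yew.
  At yew: no left child.
  At yew: go right to reed.
    Visit reed.
    At reed: go left to hop.
      Visit hop.
      At hop: go left to tulip.
        tulip is a leaf — visit tulip.
      At hop: no right child.
    At reed: go right to poppy.
      Visit poppy.
      At poppy: go left to fern.
        Visit fern.
        At fern: no left child.
        At fern: go right to elm.
          Visit elm.
          At elm: no left child.
          At elm: go right to aster.
            aster is a leaf — visit aster.
      At poppy: no right child.
At rye: go right to sage.
  Visit sage.
  At sage: no left child.
  At sage: go right to ivy.
    Visit ivy.
    At ivy: go left to rose.
      Visit rose.
      At rose: go left to fir.
        fir is a leaf — visit fir.
      At rose: go right to fig.
        Visit fig.
        At fig: go left to pear.
          pear is a leaf — visit pear.
        At fig: no right child.
    At ivy: no right child.

rye, yew, reed, hop, tulip, poppy, fern, elm, aster, sage, ivy, rose, fir, fig, pear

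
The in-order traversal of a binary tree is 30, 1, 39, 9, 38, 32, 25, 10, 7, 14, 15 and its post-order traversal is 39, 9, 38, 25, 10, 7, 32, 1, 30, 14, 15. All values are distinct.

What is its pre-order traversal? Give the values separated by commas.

15, 14, 30, 1, 32, 38, 9, 39, 7, 10, 25

The last element of post-order is the root; it splits in-order into left and right subtrees.
Root 15: left subtree has 10 nodes {30, 1, 39, 9, 38, 32, 25, 10, 7, 14}, right has 0 { }.
  Root 14: left subtree has 9 nodes {30, 1, 39, 9, 38, 32, 25, 10, 7}, right has 0 { }.
    Root 30: left subtree has 0 nodes { }, right has 8 {1, 39, 9, 38, 32, 25, 10, 7}.
      Root 1: left subtree has 0 nodes { }, right has 7 {39, 9, 38, 32, 25, 10, 7}.
        Root 32: left subtree has 3 nodes {39, 9, 38}, right has 3 {25, 10, 7}.
          Root 38: left subtree has 2 nodes {39, 9}, right has 0 { }.
            Root 9: left subtree has 1 node {39}, right has 0 { }.
          Root 7: left subtree has 2 nodes {25, 10}, right has 0 { }.
            Root 10: left subtree has 1 node {25}, right has 0 { }.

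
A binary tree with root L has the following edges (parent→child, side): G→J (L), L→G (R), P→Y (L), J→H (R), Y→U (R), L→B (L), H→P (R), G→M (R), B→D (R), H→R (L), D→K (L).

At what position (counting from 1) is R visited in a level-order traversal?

9

Level-order visits nodes level by level from the root, left to right within each level.
Level 0: L
Level 1: B, G
Level 2: D, J, M
Level 3: K, H
Level 4: R, P
Level 5: Y
Level 6: U
Full level-order sequence: L, B, G, D, J, M, K, H, R, P, Y, U.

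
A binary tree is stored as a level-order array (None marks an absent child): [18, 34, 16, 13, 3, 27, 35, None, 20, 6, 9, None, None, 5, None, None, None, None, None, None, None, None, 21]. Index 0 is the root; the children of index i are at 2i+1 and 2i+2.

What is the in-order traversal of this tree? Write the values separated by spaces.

13 20 34 6 3 9 21 18 27 16 5 35

In-order visits the left subtree, then the node, then the right subtree.
At 18: go left to 34.
  At 34: go left to 13.
    At 13: no left child.
    Visit 13.
    At 13: go right to 20.
      20 is a leaf — visit 20.
  Visit 34.
  At 34: go right to 3.
    At 3: go left to 6.
      6 is a leaf — visit 6.
    Visit 3.
    At 3: go right to 9.
      At 9: no left child.
      Visit 9.
      At 9: go right to 21.
        21 is a leaf — visit 21.
Visit 18.
At 18: go right to 16.
  At 16: go left to 27.
    27 is a leaf — visit 27.
  Visit 16.
  At 16: go right to 35.
    At 35: go left to 5.
      5 is a leaf — visit 5.
    Visit 35.
    At 35: no right child.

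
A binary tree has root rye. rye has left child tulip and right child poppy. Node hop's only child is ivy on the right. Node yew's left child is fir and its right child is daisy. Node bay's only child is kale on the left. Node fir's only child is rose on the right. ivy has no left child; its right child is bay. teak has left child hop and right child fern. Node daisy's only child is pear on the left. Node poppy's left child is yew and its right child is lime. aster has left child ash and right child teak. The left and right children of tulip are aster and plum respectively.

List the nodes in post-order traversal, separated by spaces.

ash kale bay ivy hop fern teak aster plum tulip rose fir pear daisy yew lime poppy rye

Post-order visits the left subtree, then the right subtree, then the node.
At rye: go left to tulip.
  At tulip: go left to aster.
    At aster: go left to ash.
      ash is a leaf — visit ash.
    At aster: go right to teak.
      At teak: go left to hop.
        At hop: no left child.
        At hop: go right to ivy.
          At ivy: no left child.
          At ivy: go right to bay.
            At bay: go left to kale.
              kale is a leaf — visit kale.
            At bay: no right child.
            Visit bay.
          Visit ivy.
        Visit hop.
      At teak: go right to fern.
        fern is a leaf — visit fern.
      Visit teak.
    Visit aster.
  At tulip: go right to plum.
    plum is a leaf — visit plum.
  Visit tulip.
At rye: go right to poppy.
  At poppy: go left to yew.
    At yew: go left to fir.
      At fir: no left child.
      At fir: go right to rose.
        rose is a leaf — visit rose.
      Visit fir.
    At yew: go right to daisy.
      At daisy: go left to pear.
        pear is a leaf — visit pear.
      At daisy: no right child.
      Visit daisy.
    Visit yew.
  At poppy: go right to lime.
    lime is a leaf — visit lime.
  Visit poppy.
Visit rye.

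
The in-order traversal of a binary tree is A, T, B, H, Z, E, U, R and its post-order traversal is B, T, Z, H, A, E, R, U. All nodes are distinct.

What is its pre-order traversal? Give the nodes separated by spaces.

The last element of post-order is the root; it splits in-order into left and right subtrees.
Root U: left subtree has 6 nodes {A, T, B, H, Z, E}, right has 1 {R}.
  Root E: left subtree has 5 nodes {A, T, B, H, Z}, right has 0 { }.
    Root A: left subtree has 0 nodes { }, right has 4 {T, B, H, Z}.
      Root H: left subtree has 2 nodes {T, B}, right has 1 {Z}.
        Root T: left subtree has 0 nodes { }, right has 1 {B}.

U E A H T B Z R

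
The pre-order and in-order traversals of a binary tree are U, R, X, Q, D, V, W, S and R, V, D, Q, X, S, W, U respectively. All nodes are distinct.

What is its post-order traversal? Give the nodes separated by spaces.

V D Q S W X R U

The first element of pre-order is the root; it splits in-order into left and right subtrees.
Root U: left subtree has 7 nodes {R, V, D, Q, X, S, W}, right has 0 { }.
  Root R: left subtree has 0 nodes { }, right has 6 {V, D, Q, X, S, W}.
    Root X: left subtree has 3 nodes {V, D, Q}, right has 2 {S, W}.
      Root Q: left subtree has 2 nodes {V, D}, right has 0 { }.
        Root D: left subtree has 1 node {V}, right has 0 { }.
      Root W: left subtree has 1 node {S}, right has 0 { }.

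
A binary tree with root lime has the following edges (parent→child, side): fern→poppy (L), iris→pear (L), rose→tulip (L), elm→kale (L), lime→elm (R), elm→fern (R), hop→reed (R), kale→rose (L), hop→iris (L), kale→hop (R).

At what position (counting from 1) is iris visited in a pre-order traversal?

Pre-order visits the node, then its left subtree, then its right subtree.
Visit lime.
At lime: no left child.
At lime: go right to elm.
  Visit elm.
  At elm: go left to kale.
    Visit kale.
    At kale: go left to rose.
      Visit rose.
      At rose: go left to tulip.
        tulip is a leaf — visit tulip.
      At rose: no right child.
    At kale: go right to hop.
      Visit hop.
      At hop: go left to iris.
        Visit iris.
        At iris: go left to pear.
          pear is a leaf — visit pear.
        At iris: no right child.
      At hop: go right to reed.
        reed is a leaf — visit reed.
  At elm: go right to fern.
    Visit fern.
    At fern: go left to poppy.
      poppy is a leaf — visit poppy.
    At fern: no right child.
Full pre-order sequence: lime, elm, kale, rose, tulip, hop, iris, pear, reed, fern, poppy.

7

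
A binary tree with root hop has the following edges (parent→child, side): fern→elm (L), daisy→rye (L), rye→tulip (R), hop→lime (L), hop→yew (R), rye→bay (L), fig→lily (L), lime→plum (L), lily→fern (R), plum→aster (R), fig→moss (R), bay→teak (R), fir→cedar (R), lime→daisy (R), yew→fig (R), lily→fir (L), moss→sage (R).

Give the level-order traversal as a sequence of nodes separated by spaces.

hop lime yew plum daisy fig aster rye lily moss bay tulip fir fern sage teak cedar elm

Level-order visits nodes level by level from the root, left to right within each level.
Level 0: hop
Level 1: lime, yew
Level 2: plum, daisy, fig
Level 3: aster, rye, lily, moss
Level 4: bay, tulip, fir, fern, sage
Level 5: teak, cedar, elm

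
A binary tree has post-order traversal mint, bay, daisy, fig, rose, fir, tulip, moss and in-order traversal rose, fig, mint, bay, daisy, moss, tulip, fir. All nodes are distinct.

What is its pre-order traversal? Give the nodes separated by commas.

moss, rose, fig, daisy, bay, mint, tulip, fir

The last element of post-order is the root; it splits in-order into left and right subtrees.
Root moss: left subtree has 5 nodes {rose, fig, mint, bay, daisy}, right has 2 {tulip, fir}.
  Root rose: left subtree has 0 nodes { }, right has 4 {fig, mint, bay, daisy}.
    Root fig: left subtree has 0 nodes { }, right has 3 {mint, bay, daisy}.
      Root daisy: left subtree has 2 nodes {mint, bay}, right has 0 { }.
        Root bay: left subtree has 1 node {mint}, right has 0 { }.
  Root tulip: left subtree has 0 nodes { }, right has 1 {fir}.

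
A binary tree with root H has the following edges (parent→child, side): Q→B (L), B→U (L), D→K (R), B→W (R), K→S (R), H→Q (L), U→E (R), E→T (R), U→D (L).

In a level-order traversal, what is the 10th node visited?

S

Level-order visits nodes level by level from the root, left to right within each level.
Level 0: H
Level 1: Q
Level 2: B
Level 3: U, W
Level 4: D, E
Level 5: K, T
Level 6: S
Full level-order sequence: H, Q, B, U, W, D, E, K, T, S.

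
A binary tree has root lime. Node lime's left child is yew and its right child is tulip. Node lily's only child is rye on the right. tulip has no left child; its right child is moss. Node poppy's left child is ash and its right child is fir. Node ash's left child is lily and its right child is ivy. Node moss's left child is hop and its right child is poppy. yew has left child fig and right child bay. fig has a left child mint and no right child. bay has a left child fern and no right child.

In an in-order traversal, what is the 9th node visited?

In-order visits the left subtree, then the node, then the right subtree.
At lime: go left to yew.
  At yew: go left to fig.
    At fig: go left to mint.
      mint is a leaf — visit mint.
    Visit fig.
    At fig: no right child.
  Visit yew.
  At yew: go right to bay.
    At bay: go left to fern.
      fern is a leaf — visit fern.
    Visit bay.
    At bay: no right child.
Visit lime.
At lime: go right to tulip.
  At tulip: no left child.
  Visit tulip.
  At tulip: go right to moss.
    At moss: go left to hop.
      hop is a leaf — visit hop.
    Visit moss.
    At moss: go right to poppy.
      At poppy: go left to ash.
        At ash: go left to lily.
          At lily: no left child.
          Visit lily.
          At lily: go right to rye.
            rye is a leaf — visit rye.
        Visit ash.
        At ash: go right to ivy.
          ivy is a leaf — visit ivy.
      Visit poppy.
      At poppy: go right to fir.
        fir is a leaf — visit fir.
Full in-order sequence: mint, fig, yew, fern, bay, lime, tulip, hop, moss, lily, rye, ash, ivy, poppy, fir.

moss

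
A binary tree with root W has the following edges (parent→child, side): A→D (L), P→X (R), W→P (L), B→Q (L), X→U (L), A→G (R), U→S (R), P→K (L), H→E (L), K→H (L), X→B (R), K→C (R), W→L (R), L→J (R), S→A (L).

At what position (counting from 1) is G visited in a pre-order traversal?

Pre-order visits the node, then its left subtree, then its right subtree.
Visit W.
At W: go left to P.
  Visit P.
  At P: go left to K.
    Visit K.
    At K: go left to H.
      Visit H.
      At H: go left to E.
        E is a leaf — visit E.
      At H: no right child.
    At K: go right to C.
      C is a leaf — visit C.
  At P: go right to X.
    Visit X.
    At X: go left to U.
      Visit U.
      At U: no left child.
      At U: go right to S.
        Visit S.
        At S: go left to A.
          Visit A.
          At A: go left to D.
            D is a leaf — visit D.
          At A: go right to G.
            G is a leaf — visit G.
        At S: no right child.
    At X: go right to B.
      Visit B.
      At B: go left to Q.
        Q is a leaf — visit Q.
      At B: no right child.
At W: go right to L.
  Visit L.
  At L: no left child.
  At L: go right to J.
    J is a leaf — visit J.
Full pre-order sequence: W, P, K, H, E, C, X, U, S, A, D, G, B, Q, L, J.

12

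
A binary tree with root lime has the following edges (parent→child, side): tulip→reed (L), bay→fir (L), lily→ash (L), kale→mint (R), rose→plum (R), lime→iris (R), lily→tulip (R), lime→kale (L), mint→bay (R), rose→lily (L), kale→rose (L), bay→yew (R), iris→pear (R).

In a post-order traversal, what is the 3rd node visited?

tulip

Post-order visits the left subtree, then the right subtree, then the node.
At lime: go left to kale.
  At kale: go left to rose.
    At rose: go left to lily.
      At lily: go left to ash.
        ash is a leaf — visit ash.
      At lily: go right to tulip.
        At tulip: go left to reed.
          reed is a leaf — visit reed.
        At tulip: no right child.
        Visit tulip.
      Visit lily.
    At rose: go right to plum.
      plum is a leaf — visit plum.
    Visit rose.
  At kale: go right to mint.
    At mint: no left child.
    At mint: go right to bay.
      At bay: go left to fir.
        fir is a leaf — visit fir.
      At bay: go right to yew.
        yew is a leaf — visit yew.
      Visit bay.
    Visit mint.
  Visit kale.
At lime: go right to iris.
  At iris: no left child.
  At iris: go right to pear.
    pear is a leaf — visit pear.
  Visit iris.
Visit lime.
Full post-order sequence: ash, reed, tulip, lily, plum, rose, fir, yew, bay, mint, kale, pear, iris, lime.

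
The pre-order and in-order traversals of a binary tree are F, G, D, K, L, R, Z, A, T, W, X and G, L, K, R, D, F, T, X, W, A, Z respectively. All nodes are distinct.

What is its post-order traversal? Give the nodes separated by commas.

The first element of pre-order is the root; it splits in-order into left and right subtrees.
Root F: left subtree has 5 nodes {G, L, K, R, D}, right has 5 {T, X, W, A, Z}.
  Root G: left subtree has 0 nodes { }, right has 4 {L, K, R, D}.
    Root D: left subtree has 3 nodes {L, K, R}, right has 0 { }.
      Root K: left subtree has 1 node {L}, right has 1 {R}.
  Root Z: left subtree has 4 nodes {T, X, W, A}, right has 0 { }.
    Root A: left subtree has 3 nodes {T, X, W}, right has 0 { }.
      Root T: left subtree has 0 nodes { }, right has 2 {X, W}.
        Root W: left subtree has 1 node {X}, right has 0 { }.

L, R, K, D, G, X, W, T, A, Z, F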